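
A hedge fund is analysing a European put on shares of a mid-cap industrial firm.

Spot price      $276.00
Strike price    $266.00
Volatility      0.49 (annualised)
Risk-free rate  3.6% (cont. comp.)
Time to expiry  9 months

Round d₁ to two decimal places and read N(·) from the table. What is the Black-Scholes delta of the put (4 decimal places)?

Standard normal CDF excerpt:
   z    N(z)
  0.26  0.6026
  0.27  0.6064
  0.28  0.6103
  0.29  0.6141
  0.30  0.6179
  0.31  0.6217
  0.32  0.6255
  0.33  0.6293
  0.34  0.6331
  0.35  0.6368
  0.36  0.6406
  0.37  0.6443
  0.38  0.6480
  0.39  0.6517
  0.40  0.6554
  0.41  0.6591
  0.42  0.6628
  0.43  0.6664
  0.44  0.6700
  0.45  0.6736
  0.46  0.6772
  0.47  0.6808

σ√T = 0.49 × 0.8660 = 0.4244
d₁ = [ln(276/266) + (0.036 + 0.49²/2)·0.75] / 0.4244 = [0.0369 + 0.1170] / 0.4244 = 0.3628 ≈ 0.36
N(d₁) = N(0.36) = 0.6406
Δ_put = N(d₁) − 1 = 0.6406 − 1 = -0.3594

-0.3594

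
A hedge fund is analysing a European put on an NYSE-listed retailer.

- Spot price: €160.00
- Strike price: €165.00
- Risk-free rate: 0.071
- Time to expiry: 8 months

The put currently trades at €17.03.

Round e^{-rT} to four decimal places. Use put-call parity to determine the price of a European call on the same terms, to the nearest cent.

exp(−rT) = exp(−0.071·0.6667) = 0.9538
Put-call parity: C − P = S − K·e^(−rT) = 160 − 165·0.9538 = 160 − 157.3770 = 2.6230
C = P + (C − P) = 17.03 + (2.6230) = 19.6530

€19.65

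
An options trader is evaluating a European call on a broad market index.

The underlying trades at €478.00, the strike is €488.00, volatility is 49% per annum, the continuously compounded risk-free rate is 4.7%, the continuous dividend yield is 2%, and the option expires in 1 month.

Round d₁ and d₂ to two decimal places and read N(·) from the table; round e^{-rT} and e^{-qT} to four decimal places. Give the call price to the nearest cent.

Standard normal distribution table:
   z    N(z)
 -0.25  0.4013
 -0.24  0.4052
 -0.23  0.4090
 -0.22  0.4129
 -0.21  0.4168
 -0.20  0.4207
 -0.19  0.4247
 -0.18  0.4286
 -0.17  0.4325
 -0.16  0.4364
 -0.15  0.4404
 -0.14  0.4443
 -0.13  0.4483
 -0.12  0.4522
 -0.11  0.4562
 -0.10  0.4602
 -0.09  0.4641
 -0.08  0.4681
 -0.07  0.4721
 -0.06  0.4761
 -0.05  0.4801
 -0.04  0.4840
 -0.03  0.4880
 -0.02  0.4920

€22.69

σ√T = 0.49·√0.08333 = 0.1415
ln(S/K) + (r − q + σ²/2)T = ln(478/488) + (0.047 − 0.02 + 0.49²/2)·0.08333 = -0.0207 + 0.0123 = -0.0085
d₁ = -0.0085 / 0.1415 = -0.0597 ⇒ -0.06
d₂ = d₁ − σ√T = -0.0597 − 0.1415 = -0.2012 ⇒ -0.20
exp(−qT) = exp(−0.02·0.08333) = 0.9983;  exp(−rT) = exp(−0.047·0.08333) = 0.9961
N(d₁) = N(-0.06) = 0.4761;  N(d₂) = N(-0.20) = 0.4207
C = 478·0.9983·0.4761 − 488·0.9961·0.4207 = 227.1889 − 204.5009 = 22.6880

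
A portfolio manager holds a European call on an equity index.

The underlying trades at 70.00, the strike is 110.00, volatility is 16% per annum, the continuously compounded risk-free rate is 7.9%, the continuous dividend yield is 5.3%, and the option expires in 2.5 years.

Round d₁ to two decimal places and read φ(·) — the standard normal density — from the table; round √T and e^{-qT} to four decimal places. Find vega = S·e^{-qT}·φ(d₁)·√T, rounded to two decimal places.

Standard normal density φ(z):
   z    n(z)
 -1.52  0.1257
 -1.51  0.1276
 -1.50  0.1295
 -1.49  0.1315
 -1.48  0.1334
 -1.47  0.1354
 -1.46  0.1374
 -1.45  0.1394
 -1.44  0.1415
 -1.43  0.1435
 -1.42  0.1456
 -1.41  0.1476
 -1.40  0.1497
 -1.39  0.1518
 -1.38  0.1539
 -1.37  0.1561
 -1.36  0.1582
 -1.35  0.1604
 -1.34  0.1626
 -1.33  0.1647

14.51

σ√T = 0.16 × 1.5811 = 0.2530
d₁ = [ln(70/110) + (0.079 − 0.053 + 0.16²/2)·2.5] / 0.2530 = [-0.4520 + 0.0970] / 0.2530 = -1.4032 ≈ -1.40
√T = √2.5 = 1.5811
φ(d₁) = φ(-1.40) = 0.1497
exp(−qT) = exp(−0.053·2.5) = 0.8759
vega = S·exp(−qT)·φ(d₁)·√T = 70·0.8759·0.1497·1.5811 = 14.5122
(Vega is the same for a European call and put with the same parameters.)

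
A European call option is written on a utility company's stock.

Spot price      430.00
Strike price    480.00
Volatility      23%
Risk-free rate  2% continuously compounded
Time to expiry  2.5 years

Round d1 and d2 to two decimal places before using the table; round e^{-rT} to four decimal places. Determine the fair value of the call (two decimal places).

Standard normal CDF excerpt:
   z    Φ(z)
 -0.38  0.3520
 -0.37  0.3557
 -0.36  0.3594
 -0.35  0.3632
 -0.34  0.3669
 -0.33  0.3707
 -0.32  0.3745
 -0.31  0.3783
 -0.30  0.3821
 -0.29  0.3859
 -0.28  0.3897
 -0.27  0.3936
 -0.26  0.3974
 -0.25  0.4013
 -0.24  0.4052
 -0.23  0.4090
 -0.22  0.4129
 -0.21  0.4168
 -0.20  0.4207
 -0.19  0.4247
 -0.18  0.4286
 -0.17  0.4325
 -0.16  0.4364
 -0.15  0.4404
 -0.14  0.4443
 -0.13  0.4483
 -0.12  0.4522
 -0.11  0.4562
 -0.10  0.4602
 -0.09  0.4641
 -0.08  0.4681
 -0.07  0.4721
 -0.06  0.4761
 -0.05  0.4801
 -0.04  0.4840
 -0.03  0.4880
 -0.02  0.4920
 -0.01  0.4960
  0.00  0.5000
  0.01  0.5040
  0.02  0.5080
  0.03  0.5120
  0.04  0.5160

σ√T = 0.23·√2.5 = 0.3637
d₁ = [ln(430/480) + (0.02 + 0.23²/2)·2.5] / 0.3637 = [-0.1100 + 0.1161] / 0.3637 = 0.0168 → 0.02
d₂ = d₁ − σ√T = 0.0168 − 0.3637 = -0.3468 → -0.35
exp(−rT) = exp(−0.02·2.5) = 0.9512
N(d₁) = N(0.02) = 0.5080;  N(d₂) = N(-0.35) = 0.3632
C = 430·0.5080 − 480·0.9512·0.3632 = 218.4400 − 165.8284 = 52.6116

52.61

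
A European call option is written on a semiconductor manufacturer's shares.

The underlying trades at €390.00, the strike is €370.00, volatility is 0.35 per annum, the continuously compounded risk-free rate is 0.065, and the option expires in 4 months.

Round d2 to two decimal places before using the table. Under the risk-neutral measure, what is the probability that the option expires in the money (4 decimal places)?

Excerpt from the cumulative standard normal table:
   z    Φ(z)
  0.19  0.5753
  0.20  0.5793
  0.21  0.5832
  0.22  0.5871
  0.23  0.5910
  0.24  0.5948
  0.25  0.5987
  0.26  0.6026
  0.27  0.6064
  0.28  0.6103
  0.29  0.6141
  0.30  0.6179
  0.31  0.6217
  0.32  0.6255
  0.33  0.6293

0.6064

σ√T = 0.35 × 0.5774 = 0.2021
d₁ = [ln(390/370) + (0.065 + 0.35²/2)·0.3333] / 0.2021 = [0.0526 + 0.0421] / 0.2021 = 0.4688 ⇒ 0.47
d₂ = d₁ − σ√T = 0.4688 − 0.2021 = 0.2667 ⇒ 0.27
Risk-neutral Pr[S_T > K] = N(d₂) = N(0.27) = 0.6064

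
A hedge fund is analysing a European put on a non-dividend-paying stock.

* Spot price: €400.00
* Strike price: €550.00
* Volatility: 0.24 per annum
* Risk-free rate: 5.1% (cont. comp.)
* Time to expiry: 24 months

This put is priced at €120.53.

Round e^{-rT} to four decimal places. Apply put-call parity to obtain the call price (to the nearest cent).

exp(−rT) = exp(−0.051·2) = 0.9030
Put-call parity: C − P = S − K·e^(−rT) = 400 − 550·0.9030 = 400 − 496.6500 = -96.6500
C = P + (C − P) = 120.53 + (-96.6500) = 23.8800

€23.88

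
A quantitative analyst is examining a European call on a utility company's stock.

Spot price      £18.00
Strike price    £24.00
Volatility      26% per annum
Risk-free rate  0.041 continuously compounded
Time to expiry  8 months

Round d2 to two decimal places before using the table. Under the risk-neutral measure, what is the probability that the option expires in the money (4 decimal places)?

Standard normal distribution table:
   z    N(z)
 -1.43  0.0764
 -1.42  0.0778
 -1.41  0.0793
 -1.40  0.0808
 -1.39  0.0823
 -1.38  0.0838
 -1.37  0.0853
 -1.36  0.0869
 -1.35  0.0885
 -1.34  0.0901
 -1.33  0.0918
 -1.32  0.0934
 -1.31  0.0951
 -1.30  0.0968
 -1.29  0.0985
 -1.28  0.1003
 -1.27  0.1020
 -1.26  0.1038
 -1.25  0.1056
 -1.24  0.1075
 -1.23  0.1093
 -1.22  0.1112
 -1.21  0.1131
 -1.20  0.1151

σ√T = 0.26·√0.6667 = 0.2123
d₁ = [ln(18/24) + (0.041 + 0.26²/2)·0.6667] / 0.2123 = [-0.2877 + 0.0499] / 0.2123 = -1.1202 ≈ -1.12
d₂ = d₁ − σ√T = -1.1202 − 0.2123 = -1.3325 ≈ -1.33
Risk-neutral Pr[S_T > K] = N(d₂) = N(-1.33) = 0.0918

0.0918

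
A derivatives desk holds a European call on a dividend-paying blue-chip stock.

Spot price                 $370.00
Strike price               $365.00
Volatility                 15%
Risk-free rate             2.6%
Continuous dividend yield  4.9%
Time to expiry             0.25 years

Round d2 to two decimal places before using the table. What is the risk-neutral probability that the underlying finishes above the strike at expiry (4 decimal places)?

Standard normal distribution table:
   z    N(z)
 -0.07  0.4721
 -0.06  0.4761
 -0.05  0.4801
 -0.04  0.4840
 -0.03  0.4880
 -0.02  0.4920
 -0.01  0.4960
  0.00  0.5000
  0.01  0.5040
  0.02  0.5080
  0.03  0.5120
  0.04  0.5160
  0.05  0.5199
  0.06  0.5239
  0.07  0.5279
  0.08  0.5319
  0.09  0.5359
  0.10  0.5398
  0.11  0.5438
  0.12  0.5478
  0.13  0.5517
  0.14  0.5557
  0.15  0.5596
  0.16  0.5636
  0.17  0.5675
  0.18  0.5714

σ√T = 0.15·√0.25 = 0.0750
ln(S/K) + (r − q + σ²/2)T = ln(370/365) + (0.026 − 0.049 + 0.15²/2)·0.25 = 0.0136 − 0.0029 = 0.0107
d₁ = 0.0107 / 0.0750 = 0.1422 → 0.14
d₂ = d₁ − σ√T = 0.1422 − 0.0750 = 0.0672 → 0.07
Pr(exercise) under Q = N(d₂) = 0.5279

0.5279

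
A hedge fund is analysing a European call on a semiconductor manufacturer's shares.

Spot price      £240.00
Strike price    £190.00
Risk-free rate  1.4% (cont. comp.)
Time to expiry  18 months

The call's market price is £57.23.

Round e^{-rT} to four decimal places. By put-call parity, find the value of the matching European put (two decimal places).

£3.28

exp(−rT) = exp(−0.014·1.5) = 0.9792
Put-call parity: C − P = S − K·e^(−rT) = 240 − 190·0.9792 = 240 − 186.0480 = 53.9520
P = C − (C − P) = 57.23 − (53.9520) = 3.2780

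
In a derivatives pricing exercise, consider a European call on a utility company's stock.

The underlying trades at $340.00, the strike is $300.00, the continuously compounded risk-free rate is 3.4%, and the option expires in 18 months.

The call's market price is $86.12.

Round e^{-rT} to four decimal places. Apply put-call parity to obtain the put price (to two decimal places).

$31.21

e^(−rT) = e^(−0.034·1.5) = 0.9503
Put-call parity: C − P = S − K·e^(−rT) = 340 − 300·0.9503 = 340 − 285.0900 = 54.9100
P = C − (C − P) = 86.12 − (54.9100) = 31.2100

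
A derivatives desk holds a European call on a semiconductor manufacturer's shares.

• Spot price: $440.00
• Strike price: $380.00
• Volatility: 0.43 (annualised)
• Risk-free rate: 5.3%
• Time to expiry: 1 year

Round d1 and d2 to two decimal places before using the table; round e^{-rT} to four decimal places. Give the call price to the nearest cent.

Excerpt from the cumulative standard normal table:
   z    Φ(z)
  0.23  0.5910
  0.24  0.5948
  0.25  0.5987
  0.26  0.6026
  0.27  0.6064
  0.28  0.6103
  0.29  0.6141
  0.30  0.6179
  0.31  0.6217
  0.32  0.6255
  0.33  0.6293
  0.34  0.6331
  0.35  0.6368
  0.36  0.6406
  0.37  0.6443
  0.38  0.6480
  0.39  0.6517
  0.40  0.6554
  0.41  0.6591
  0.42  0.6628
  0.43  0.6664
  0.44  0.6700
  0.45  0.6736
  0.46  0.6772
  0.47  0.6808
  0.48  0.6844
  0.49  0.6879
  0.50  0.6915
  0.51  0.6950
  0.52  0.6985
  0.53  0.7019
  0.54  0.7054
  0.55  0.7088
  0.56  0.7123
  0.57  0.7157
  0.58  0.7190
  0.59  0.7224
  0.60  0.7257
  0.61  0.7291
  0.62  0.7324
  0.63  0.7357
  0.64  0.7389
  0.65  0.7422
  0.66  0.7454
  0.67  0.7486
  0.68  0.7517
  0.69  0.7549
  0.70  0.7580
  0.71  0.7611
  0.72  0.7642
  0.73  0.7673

$114.98

σ√T = 0.43 × 1.0000 = 0.4300
d₁ = [ln(440/380) + (0.053 + 0.43²/2)·1] / 0.4300 = [0.1466 + 0.1454] / 0.4300 = 0.6792 → 0.68
d₂ = d₁ − σ√T = 0.6792 − 0.4300 = 0.2492 → 0.25
exp(−rT) = exp(−0.053·1) = 0.9484
C = 440·N(0.68) − 380·0.9484·N(0.25) = 440·0.7517 − 380·0.9484·0.5987 = 330.7480 − 215.7667 = 114.9813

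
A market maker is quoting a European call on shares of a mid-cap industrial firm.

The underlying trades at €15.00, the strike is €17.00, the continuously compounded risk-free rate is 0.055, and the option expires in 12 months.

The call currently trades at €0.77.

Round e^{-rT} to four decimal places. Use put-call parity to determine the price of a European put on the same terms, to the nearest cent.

€1.86

exp(−rT) = exp(−0.055·1) = 0.9465
Put-call parity: C − P = S − K·e^(−rT) = 15 − 17·0.9465 = 15 − 16.0905 = -1.0905
P = C − (C − P) = 0.77 − (-1.0905) = 1.8605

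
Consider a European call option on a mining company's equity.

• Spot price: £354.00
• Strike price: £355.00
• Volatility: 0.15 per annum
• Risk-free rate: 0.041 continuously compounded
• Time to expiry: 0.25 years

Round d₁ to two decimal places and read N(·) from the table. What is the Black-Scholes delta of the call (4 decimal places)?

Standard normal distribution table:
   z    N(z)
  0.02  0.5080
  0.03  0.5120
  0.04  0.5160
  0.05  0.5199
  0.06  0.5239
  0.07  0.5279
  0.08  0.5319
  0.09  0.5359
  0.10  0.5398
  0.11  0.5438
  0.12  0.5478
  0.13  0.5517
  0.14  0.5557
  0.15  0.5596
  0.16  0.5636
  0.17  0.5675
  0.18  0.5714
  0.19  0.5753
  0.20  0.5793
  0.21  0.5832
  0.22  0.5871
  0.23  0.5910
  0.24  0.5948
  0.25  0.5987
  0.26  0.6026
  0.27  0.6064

0.5557

σ√T = 0.15 × 0.5000 = 0.0750
d₁ = [ln(354/355) + (0.041 + 0.15²/2)·0.25] / 0.0750 = [-0.0028 + 0.0131] / 0.0750 = 0.1366 ⇒ 0.14
N(d₁) = N(0.14) = 0.5557
Δ_call = N(d₁) = 0.5557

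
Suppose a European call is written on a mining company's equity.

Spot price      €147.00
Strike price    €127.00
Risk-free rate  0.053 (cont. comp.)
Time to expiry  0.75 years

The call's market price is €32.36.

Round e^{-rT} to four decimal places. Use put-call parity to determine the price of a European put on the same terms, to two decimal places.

€7.41

exp(−rT) = exp(−0.053·0.75) = 0.9610
Put-call parity: C − P = S − K·e^(−rT) = 147 − 127·0.9610 = 147 − 122.0470 = 24.9530
P = C − (C − P) = 32.36 − (24.9530) = 7.4070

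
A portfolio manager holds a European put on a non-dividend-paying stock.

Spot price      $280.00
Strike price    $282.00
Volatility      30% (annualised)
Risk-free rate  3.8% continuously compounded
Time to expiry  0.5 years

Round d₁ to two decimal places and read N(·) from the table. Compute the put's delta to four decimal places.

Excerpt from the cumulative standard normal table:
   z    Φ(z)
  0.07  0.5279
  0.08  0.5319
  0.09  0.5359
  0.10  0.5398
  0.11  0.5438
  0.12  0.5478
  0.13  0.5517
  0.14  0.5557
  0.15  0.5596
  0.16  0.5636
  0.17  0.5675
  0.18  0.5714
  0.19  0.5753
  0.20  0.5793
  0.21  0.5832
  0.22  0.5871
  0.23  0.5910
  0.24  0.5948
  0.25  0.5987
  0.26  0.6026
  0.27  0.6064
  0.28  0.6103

-0.4364

σ√T = 0.3·√0.5 = 0.2121
d₁ = [ln(280/282) + (0.038 + 0.3²/2)·0.5] / 0.2121 = [-0.0071 + 0.0415] / 0.2121 = 0.1621 ⇒ 0.16
N(d₁) = N(0.16) = 0.5636
Δ_put = N(d₁) − 1 = 0.5636 − 1 = -0.4364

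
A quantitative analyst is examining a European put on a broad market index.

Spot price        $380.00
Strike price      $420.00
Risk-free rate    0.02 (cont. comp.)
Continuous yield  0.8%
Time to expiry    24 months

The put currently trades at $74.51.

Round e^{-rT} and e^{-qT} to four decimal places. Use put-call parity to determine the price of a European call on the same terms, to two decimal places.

exp(−qT) = exp(−0.008·2) = 0.9841;  exp(−rT) = exp(−0.02·2) = 0.9608
Put-call parity: C − P = S·e^(−qT) − K·e^(−rT) = 380·0.9841 − 420·0.9608 = 373.9580 − 403.5360 = -29.5780
C = P + (C − P) = 74.51 + (-29.5780) = 44.9320

$44.93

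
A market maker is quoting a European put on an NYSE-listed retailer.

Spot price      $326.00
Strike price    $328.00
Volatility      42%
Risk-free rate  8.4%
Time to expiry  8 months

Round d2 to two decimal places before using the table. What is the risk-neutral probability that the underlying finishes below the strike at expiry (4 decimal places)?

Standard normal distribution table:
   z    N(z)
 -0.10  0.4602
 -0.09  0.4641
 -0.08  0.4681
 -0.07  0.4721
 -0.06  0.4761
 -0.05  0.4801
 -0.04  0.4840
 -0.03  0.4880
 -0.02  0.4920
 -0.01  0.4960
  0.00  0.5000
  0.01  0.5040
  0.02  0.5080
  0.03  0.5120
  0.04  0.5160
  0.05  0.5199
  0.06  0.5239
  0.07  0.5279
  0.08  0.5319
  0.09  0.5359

T = 0.6667;  σ√T = 0.3429
ln(S/K) + (r + σ²/2)T = ln(326/328) + (0.084 + 0.42²/2)·0.6667 = -0.0061 + 0.1148 = 0.1087
d₁ = 0.1087 / 0.3429 = 0.3169 ⇒ 0.32
d₂ = d₁ − σ√T = 0.3169 − 0.3429 = -0.0260 ⇒ -0.03
Risk-neutral Pr[S_T < K] = N(−d₂) = N(0.03) = 0.5120

0.5120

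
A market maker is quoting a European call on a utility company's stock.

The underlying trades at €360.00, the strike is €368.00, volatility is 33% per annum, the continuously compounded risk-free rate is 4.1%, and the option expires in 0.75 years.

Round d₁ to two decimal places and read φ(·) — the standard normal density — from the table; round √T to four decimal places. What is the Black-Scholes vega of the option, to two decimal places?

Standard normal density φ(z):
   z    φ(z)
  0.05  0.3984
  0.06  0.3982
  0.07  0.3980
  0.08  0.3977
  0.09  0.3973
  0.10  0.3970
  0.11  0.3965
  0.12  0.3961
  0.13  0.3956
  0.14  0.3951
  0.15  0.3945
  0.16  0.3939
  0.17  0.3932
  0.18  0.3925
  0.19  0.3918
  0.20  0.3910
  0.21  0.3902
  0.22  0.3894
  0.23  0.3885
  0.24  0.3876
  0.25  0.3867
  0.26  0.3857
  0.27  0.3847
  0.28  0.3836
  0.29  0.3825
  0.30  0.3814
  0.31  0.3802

σ√T = 0.33 × 0.8660 = 0.2858
ln(S/K) + (r + σ²/2)T = ln(360/368) + (0.041 + 0.33²/2)·0.75 = -0.0220 + 0.0716 = 0.0496
d₁ = 0.0496 / 0.2858 = 0.1736 ⇒ 0.17
√T = √0.75 = 0.8660
φ(d₁) = φ(0.17) = 0.3932
vega = S·φ(d₁)·√T = 360·0.3932·0.8660 = 122.5840

122.58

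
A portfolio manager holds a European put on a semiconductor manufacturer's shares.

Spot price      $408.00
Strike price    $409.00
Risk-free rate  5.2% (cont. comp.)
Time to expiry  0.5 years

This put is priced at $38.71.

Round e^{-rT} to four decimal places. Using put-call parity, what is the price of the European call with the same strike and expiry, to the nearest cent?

$48.22

e^(−rT) = e^(−0.052·0.5) = 0.9743
Put-call parity: C − P = S − K·e^(−rT) = 408 − 409·0.9743 = 408 − 398.4887 = 9.5113
C = P + (C − P) = 38.71 + (9.5113) = 48.2213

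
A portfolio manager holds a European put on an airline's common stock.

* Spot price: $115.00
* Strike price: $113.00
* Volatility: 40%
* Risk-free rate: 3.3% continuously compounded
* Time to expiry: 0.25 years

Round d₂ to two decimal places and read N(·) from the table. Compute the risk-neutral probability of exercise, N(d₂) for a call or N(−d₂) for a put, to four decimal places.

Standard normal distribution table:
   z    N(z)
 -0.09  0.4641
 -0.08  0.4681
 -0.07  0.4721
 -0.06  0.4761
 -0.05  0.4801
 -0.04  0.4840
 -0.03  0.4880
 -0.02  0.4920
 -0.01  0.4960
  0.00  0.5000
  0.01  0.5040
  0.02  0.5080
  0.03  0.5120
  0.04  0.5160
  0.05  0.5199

0.4880

T = 0.25;  σ√T = 0.2000
d₁ = [ln(115/113) + (0.033 + 0.4²/2)·0.25] / 0.2000 = [0.0175 + 0.0283] / 0.2000 = 0.2290 ≈ 0.23
d₂ = d₁ − σ√T = 0.2290 − 0.2000 = 0.0290 ≈ 0.03
Pr(exercise) under Q = N(−d₂) = N(-0.03) = 0.4880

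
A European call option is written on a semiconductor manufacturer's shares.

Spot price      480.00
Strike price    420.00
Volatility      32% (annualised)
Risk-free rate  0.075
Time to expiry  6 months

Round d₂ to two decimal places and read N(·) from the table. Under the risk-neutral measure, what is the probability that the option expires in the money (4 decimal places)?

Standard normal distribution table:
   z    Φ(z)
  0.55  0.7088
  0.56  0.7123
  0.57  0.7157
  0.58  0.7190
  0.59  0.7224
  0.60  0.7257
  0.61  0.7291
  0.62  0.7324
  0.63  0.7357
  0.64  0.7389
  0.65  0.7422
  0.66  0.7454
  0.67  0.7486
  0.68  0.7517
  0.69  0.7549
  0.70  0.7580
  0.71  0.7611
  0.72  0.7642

0.7389

T = 0.5;  σ√T = 0.2263
d₁ = [ln(480/420) + (0.075 + 0.32²/2)·0.5] / 0.2263 = [0.1335 + 0.0631] / 0.2263 = 0.8690 → 0.87
d₂ = d₁ − σ√T = 0.8690 − 0.2263 = 0.6427 → 0.64
Pr(exercise) under Q = N(d₂) = 0.7389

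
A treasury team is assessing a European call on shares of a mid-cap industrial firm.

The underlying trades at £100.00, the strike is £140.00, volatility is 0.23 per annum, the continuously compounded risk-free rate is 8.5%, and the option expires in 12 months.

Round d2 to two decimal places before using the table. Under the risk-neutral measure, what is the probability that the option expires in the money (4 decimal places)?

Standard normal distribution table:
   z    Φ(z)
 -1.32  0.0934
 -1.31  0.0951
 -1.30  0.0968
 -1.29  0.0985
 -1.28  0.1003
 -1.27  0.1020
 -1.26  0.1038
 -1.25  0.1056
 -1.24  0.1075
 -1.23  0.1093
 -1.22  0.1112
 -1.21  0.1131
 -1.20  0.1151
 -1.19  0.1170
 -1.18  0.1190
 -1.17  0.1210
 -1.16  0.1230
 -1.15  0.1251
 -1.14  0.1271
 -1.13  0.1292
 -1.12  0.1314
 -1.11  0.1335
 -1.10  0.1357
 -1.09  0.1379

σ√T = 0.23 × 1.0000 = 0.2300
ln(S/K) + (r + σ²/2)T = ln(100/140) + (0.085 + 0.23²/2)·1 = -0.3365 + 0.1115 = -0.2250
d₁ = -0.2250 / 0.2300 = -0.9784 ⇒ -0.98
d₂ = d₁ − σ√T = -0.9784 − 0.2300 = -1.2084 ⇒ -1.21
Pr(exercise) under Q = N(d₂) = 0.1131

0.1131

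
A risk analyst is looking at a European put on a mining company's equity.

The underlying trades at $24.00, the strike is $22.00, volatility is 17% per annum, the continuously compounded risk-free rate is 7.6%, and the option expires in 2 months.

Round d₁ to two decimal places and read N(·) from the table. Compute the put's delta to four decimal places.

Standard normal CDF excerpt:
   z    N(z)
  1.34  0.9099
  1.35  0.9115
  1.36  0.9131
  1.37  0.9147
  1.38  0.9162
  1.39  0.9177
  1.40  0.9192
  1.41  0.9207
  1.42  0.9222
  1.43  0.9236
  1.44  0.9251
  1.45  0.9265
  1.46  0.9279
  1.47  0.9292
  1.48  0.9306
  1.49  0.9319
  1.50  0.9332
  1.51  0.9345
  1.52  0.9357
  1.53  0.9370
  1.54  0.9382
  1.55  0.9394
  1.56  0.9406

σ√T = 0.17·√0.1667 = 0.0694
d₁ = [ln(24/22) + (0.076 + 0.17²/2)·0.1667] / 0.0694 = [0.0870 + 0.0151] / 0.0694 = 1.4709 ≈ 1.47
N(d₁) = N(1.47) = 0.9292
Δ_put = N(d₁) − 1 = 0.9292 − 1 = -0.0708

-0.0708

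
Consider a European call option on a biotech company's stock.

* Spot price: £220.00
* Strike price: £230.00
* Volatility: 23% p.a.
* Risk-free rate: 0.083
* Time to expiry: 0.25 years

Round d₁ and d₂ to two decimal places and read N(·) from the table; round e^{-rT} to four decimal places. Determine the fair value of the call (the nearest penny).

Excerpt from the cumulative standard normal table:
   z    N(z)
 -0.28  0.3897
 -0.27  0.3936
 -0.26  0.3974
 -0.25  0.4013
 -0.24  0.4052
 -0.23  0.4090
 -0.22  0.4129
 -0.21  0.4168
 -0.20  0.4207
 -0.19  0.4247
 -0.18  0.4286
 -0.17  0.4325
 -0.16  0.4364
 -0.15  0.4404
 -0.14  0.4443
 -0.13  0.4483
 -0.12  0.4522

σ√T = 0.23·√0.25 = 0.1150
d₁ = [ln(220/230) + (0.083 + 0.23²/2)·0.25] / 0.1150 = [-0.0445 + 0.0274] / 0.1150 = -0.1486 ≈ -0.15
d₂ = d₁ − σ√T = -0.1486 − 0.1150 = -0.2636 ≈ -0.26
exp(−rT) = exp(−0.083·0.25) = 0.9795
C = 220·N(-0.15) − 230·0.9795·N(-0.26) = 220·0.4404 − 230·0.9795·0.3974 = 96.8880 − 89.5283 = 7.3597

£7.36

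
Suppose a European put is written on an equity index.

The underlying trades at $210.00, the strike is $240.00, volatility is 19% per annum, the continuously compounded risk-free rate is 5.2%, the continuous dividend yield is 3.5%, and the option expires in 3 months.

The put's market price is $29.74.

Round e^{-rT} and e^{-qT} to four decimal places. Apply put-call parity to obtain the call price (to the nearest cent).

$1.01

exp(−qT) = exp(−0.035·0.25) = 0.9913;  exp(−rT) = exp(−0.052·0.25) = 0.9871
Put-call parity: C − P = S·e^(−qT) − K·e^(−rT) = 210·0.9913 − 240·0.9871 = 208.1730 − 236.9040 = -28.7310
C = P + (C − P) = 29.74 + (-28.7310) = 1.0090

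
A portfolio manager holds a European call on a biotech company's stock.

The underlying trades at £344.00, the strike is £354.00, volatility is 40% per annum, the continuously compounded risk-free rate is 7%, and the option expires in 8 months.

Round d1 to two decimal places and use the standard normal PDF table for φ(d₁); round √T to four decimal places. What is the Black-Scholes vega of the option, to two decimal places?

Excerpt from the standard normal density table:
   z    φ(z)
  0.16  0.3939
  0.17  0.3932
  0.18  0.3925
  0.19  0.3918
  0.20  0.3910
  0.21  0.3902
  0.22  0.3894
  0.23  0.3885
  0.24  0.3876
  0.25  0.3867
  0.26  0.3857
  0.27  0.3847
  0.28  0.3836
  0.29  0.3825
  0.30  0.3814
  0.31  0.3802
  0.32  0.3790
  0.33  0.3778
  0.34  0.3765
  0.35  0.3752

T = 0.6667;  σ√T = 0.3266
ln(S/K) + (r + σ²/2)T = ln(344/354) + (0.07 + 0.4²/2)·0.6667 = -0.0287 + 0.1000 = 0.0713
d₁ = 0.0713 / 0.3266 = 0.2184 which rounds to 0.22
√T = √0.6667 = 0.8165
φ(d₁) = φ(0.22) = 0.3894
vega = S·φ(d₁)·√T = 344·0.3894·0.8165 = 109.3731

109.37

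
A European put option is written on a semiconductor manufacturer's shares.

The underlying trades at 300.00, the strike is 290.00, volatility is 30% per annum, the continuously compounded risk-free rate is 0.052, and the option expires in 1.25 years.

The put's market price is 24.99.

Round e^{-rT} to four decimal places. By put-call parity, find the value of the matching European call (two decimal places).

53.23

exp(−rT) = exp(−0.052·1.25) = 0.9371
Put-call parity: C − P = S − K·e^(−rT) = 300 − 290·0.9371 = 300 − 271.7590 = 28.2410
C = P + (C − P) = 24.99 + (28.2410) = 53.2310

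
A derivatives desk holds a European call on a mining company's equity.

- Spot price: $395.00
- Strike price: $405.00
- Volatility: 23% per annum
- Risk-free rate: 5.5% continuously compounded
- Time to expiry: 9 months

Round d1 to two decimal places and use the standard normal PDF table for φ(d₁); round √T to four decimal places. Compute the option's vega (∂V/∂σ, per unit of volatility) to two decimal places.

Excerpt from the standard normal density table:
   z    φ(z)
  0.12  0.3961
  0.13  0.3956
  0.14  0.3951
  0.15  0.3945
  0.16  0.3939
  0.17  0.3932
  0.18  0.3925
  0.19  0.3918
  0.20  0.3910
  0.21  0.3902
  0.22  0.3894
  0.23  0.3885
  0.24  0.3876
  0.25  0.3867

134.26

σ√T = 0.23 × 0.8660 = 0.1992
d₁ = [ln(395/405) + (0.055 + ½·0.23²)·0.75] / (σ√T) = (-0.0250 + 0.0611) / 0.1992 = 0.1812 ⇒ 0.18
√T = √0.75 = 0.8660
φ(d₁) = φ(0.18) = 0.3925
vega = S·φ(d₁)·√T = 395·0.3925·0.8660 = 134.2625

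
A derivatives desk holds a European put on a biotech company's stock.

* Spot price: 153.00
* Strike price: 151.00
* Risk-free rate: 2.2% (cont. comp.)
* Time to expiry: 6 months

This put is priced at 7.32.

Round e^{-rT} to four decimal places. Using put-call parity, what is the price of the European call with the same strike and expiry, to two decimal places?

10.97

e^(−rT) = e^(−0.022·0.5) = 0.9891
Put-call parity: C − P = S − K·e^(−rT) = 153 − 151·0.9891 = 153 − 149.3541 = 3.6459
C = P + (C − P) = 7.32 + (3.6459) = 10.9659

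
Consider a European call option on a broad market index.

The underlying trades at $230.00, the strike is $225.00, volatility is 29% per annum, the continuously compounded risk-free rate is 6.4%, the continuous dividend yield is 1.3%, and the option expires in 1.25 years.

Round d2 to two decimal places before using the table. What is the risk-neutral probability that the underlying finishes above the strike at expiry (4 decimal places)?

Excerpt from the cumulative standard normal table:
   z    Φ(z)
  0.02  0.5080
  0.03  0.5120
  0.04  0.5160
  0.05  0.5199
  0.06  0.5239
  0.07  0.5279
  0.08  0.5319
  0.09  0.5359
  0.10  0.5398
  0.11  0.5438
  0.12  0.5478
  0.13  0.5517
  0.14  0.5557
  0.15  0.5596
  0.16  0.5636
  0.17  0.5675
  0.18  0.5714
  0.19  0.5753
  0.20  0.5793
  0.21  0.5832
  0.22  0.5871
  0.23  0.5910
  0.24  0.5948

σ√T = 0.29 × 1.1180 = 0.3242
d₁ = [ln(230/225) + (0.064 − 0.013 + 0.29²/2)·1.25] / 0.3242 = [0.0220 + 0.1163] / 0.3242 = 0.4265 → 0.43
d₂ = d₁ − σ√T = 0.4265 − 0.3242 = 0.1023 → 0.10
Pr(exercise) under Q = N(d₂) = 0.5398

0.5398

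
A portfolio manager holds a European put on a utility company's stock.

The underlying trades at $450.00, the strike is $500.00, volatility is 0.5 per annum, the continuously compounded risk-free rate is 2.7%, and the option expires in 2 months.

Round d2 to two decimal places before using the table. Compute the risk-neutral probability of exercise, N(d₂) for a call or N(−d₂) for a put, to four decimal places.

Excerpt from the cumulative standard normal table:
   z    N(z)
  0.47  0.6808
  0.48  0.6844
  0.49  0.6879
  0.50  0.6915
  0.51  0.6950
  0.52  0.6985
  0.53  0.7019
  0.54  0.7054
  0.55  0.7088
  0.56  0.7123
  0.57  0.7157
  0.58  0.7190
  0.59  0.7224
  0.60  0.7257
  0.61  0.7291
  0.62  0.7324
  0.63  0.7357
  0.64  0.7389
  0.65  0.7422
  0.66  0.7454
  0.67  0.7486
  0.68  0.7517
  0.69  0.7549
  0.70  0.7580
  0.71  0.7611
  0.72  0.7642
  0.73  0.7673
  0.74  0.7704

0.7257

T = 0.1667;  σ√T = 0.2041
ln(S/K) + (r + σ²/2)T = ln(450/500) + (0.027 + 0.5²/2)·0.1667 = -0.1054 + 0.0253 = -0.0800
d₁ = -0.0800 / 0.2041 = -0.3921 ≈ -0.39
d₂ = d₁ − σ√T = -0.3921 − 0.2041 = -0.5962 ≈ -0.60
Pr(exercise) under Q = N(−d₂) = N(0.60) = 0.7257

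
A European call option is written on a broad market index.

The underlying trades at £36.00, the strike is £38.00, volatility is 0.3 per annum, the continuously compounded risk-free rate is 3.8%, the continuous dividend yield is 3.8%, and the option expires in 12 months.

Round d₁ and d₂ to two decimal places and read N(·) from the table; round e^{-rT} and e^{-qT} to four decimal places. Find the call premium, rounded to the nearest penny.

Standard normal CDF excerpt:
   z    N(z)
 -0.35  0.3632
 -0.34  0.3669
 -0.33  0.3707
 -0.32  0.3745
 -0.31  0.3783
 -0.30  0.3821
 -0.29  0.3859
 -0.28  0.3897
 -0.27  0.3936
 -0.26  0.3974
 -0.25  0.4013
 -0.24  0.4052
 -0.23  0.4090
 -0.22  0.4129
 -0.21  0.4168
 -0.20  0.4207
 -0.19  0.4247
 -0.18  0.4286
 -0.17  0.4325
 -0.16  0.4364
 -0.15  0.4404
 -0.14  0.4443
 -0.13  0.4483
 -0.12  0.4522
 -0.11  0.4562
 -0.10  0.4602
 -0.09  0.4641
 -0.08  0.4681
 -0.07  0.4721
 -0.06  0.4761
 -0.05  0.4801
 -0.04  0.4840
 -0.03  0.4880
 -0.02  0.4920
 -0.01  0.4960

£3.35

σ√T = 0.3·√1 = 0.3000
d₁ = [ln(36/38) + (0.038 − 0.038 + 0.3²/2)·1] / 0.3000 = [-0.0541 + 0.0450] / 0.3000 = -0.0302 ≈ -0.03
d₂ = d₁ − σ√T = -0.0302 − 0.3000 = -0.3302 ≈ -0.33
e^(−qT) = e^(−0.038·1) = 0.9627;  e^(−rT) = e^(−0.038·1) = 0.9627
N(d₁) = N(-0.03) = 0.4880;  N(d₂) = N(-0.33) = 0.3707
C = 36·0.9627·0.4880 − 38·0.9627·0.3707 = 16.9127 − 13.5612 = 3.3515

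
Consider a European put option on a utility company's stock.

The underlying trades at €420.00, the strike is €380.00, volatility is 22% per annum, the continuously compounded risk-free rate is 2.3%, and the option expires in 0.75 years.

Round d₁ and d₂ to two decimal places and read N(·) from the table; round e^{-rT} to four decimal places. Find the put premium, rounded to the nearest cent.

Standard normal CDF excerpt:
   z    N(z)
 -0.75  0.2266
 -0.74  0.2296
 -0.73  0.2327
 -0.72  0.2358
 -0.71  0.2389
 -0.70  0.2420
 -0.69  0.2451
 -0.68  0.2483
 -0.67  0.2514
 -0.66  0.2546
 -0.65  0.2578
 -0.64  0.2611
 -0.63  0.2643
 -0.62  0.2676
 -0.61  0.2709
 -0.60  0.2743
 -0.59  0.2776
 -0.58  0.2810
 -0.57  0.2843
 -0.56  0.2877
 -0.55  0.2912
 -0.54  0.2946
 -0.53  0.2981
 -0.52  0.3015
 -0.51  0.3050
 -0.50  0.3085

σ√T = 0.22·√0.75 = 0.1905
d₁ = [ln(420/380) + (0.023 + 0.22²/2)·0.75] / 0.1905 = [0.1001 + 0.0354] / 0.1905 = 0.7111 ≈ 0.71
d₂ = d₁ − σ√T = 0.7111 − 0.1905 = 0.5206 ≈ 0.52
e^(−rT) = e^(−0.023·0.75) = 0.9829
N(−d₂) = N(-0.52) = 0.3015;  N(−d₁) = N(-0.71) = 0.2389
P = 380·0.9829·0.3015 − 420·0.2389 = 112.6109 − 100.3380 = 12.2729

€12.27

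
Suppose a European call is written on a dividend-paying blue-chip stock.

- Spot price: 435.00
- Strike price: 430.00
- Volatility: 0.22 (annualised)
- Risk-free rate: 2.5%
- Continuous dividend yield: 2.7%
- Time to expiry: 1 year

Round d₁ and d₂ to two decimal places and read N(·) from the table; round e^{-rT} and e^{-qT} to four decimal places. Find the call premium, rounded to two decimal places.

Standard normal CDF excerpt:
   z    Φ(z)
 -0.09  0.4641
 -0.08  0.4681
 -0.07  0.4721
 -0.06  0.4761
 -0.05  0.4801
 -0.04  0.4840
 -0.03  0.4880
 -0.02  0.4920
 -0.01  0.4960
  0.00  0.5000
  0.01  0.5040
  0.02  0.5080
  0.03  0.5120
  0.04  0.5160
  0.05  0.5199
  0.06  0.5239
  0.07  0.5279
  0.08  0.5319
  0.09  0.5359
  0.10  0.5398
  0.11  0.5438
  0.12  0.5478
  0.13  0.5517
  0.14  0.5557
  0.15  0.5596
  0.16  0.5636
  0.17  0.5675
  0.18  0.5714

38.96

σ√T = 0.22·√1 = 0.2200
d₁ = [ln(435/430) + (0.025 − 0.027 + ½·0.22²)·1] / (σ√T) = (0.0116 + 0.0222) / 0.2200 = 0.1535 → 0.15
d₂ = 0.1535 − 0.2200 = -0.0665 → -0.07
exp(−qT) = exp(−0.027·1) = 0.9734;  exp(−rT) = exp(−0.025·1) = 0.9753
C = 435·0.9734·N(0.15) − 430·0.9753·N(-0.07) = 435·0.9734·0.5596 − 430·0.9753·0.4721 = 236.9509 − 197.9888 = 38.9620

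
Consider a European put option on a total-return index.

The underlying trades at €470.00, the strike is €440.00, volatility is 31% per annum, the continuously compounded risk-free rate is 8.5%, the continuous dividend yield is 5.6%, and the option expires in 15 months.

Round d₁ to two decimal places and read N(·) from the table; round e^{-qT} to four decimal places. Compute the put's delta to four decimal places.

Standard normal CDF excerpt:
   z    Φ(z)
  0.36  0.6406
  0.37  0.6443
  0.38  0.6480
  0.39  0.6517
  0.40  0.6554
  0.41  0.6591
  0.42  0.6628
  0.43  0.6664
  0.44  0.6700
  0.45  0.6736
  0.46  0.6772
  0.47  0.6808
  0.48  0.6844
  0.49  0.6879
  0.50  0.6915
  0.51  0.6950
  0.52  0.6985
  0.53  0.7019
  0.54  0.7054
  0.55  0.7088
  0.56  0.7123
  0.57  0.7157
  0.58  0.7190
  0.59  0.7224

-0.2976

σ√T = 0.31·√1.25 = 0.3466
d₁ = [ln(470/440) + (0.085 − 0.056 + 0.31²/2)·1.25] / 0.3466 = [0.0660 + 0.0963] / 0.3466 = 0.4682 which rounds to 0.47
N(d₁) = N(0.47) = 0.6808
Δ_put = exp(−qT)·(N(d₁) − 1) = 0.9324·(0.6808 − 1) = -0.2976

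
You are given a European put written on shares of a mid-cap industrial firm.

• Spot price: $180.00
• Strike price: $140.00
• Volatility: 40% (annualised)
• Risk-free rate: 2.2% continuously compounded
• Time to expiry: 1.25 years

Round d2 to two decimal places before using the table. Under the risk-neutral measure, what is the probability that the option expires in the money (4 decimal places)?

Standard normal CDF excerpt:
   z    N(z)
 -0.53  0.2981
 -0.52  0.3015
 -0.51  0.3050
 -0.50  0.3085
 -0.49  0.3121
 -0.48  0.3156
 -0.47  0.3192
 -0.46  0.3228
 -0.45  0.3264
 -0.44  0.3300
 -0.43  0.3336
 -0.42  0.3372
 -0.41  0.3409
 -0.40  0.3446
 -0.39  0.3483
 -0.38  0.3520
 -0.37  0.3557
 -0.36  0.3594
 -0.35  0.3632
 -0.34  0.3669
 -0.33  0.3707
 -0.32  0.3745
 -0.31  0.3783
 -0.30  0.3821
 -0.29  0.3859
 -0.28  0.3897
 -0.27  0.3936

0.3446

σ√T = 0.4 × 1.1180 = 0.4472
d₁ = [ln(180/140) + (0.022 + 0.4²/2)·1.25] / 0.4472 = [0.2513 + 0.1275] / 0.4472 = 0.8471 which rounds to 0.85
d₂ = d₁ − σ√T = 0.8471 − 0.4472 = 0.3998 which rounds to 0.40
Risk-neutral Pr[S_T < K] = N(−d₂) = N(-0.40) = 0.3446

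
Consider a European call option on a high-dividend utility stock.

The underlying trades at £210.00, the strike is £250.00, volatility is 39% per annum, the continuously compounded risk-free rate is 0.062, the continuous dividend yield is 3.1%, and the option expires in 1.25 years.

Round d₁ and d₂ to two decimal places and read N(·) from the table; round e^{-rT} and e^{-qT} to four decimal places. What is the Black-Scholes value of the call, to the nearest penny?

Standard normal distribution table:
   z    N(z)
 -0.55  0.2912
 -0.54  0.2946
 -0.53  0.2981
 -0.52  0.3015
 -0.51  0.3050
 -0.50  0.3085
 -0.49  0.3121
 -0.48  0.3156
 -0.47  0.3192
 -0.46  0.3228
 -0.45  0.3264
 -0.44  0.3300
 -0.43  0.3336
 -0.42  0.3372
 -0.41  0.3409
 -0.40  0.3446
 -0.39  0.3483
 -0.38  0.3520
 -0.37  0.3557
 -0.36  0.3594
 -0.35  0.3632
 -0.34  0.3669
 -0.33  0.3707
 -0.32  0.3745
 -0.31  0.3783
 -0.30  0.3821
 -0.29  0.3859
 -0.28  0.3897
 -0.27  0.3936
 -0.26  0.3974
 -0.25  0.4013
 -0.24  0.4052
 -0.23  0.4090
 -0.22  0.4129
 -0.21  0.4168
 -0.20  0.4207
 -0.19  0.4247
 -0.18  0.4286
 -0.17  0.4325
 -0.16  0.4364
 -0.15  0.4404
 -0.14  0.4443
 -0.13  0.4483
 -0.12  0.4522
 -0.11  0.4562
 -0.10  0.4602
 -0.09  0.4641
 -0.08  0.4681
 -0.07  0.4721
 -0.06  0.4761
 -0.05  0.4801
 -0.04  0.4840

σ√T = 0.39·√1.25 = 0.4360
d₁ = [ln(210/250) + (0.062 − 0.031 + 0.39²/2)·1.25] / 0.4360 = [-0.1744 + 0.1338] / 0.4360 = -0.0930 which rounds to -0.09
d₂ = d₁ − σ√T = -0.0930 − 0.4360 = -0.5290 which rounds to -0.53
e^(−qT) = e^(−0.031·1.25) = 0.9620;  e^(−rT) = e^(−0.062·1.25) = 0.9254
N(d₁) = N(-0.09) = 0.4641;  N(d₂) = N(-0.53) = 0.2981
C = 210·0.9620·0.4641 − 250·0.9254·0.2981 = 93.7575 − 68.9654 = 24.7920

£24.79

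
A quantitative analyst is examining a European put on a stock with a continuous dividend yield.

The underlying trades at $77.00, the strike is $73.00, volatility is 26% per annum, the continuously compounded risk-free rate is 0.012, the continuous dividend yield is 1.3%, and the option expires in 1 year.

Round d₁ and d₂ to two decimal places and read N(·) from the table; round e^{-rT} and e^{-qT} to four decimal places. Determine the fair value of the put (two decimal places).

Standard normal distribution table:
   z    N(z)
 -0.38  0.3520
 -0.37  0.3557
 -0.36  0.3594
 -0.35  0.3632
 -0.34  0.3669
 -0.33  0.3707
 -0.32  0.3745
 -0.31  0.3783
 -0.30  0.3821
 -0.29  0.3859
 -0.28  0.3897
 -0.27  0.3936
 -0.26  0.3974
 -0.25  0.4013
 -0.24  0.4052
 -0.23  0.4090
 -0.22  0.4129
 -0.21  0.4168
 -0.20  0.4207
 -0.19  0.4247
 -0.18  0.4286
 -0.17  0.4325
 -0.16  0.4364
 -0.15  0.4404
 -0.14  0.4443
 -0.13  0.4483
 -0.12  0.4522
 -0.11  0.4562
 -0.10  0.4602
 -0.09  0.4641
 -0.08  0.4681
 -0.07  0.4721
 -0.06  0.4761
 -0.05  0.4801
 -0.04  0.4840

$5.88

σ√T = 0.26 × 1.0000 = 0.2600
d₁ = [ln(77/73) + (0.012 − 0.013 + 0.26²/2)·1] / 0.2600 = [0.0533 + 0.0328] / 0.2600 = 0.3313 → 0.33
d₂ = d₁ − σ√T = 0.3313 − 0.2600 = 0.0713 → 0.07
exp(−qT) = exp(−0.013·1) = 0.9871;  exp(−rT) = exp(−0.012·1) = 0.9881
N(−d₂) = N(-0.07) = 0.4721;  N(−d₁) = N(-0.33) = 0.3707
P = 73·0.9881·0.4721 − 77·0.9871·0.3707 = 34.0532 − 28.1757 = 5.8775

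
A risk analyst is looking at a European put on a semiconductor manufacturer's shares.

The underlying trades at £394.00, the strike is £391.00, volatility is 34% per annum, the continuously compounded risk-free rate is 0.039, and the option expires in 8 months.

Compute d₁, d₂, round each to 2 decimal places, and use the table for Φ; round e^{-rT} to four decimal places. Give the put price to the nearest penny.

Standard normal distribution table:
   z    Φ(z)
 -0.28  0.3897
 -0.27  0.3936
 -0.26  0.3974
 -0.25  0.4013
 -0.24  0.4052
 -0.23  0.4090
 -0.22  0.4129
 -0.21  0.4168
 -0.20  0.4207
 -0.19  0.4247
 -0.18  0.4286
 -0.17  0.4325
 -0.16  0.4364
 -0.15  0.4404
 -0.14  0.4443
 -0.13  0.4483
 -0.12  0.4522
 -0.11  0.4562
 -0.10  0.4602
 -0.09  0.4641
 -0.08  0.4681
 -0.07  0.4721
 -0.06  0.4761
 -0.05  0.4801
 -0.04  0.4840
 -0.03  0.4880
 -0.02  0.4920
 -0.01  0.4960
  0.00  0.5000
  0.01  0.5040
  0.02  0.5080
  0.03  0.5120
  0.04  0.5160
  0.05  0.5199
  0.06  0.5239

T = 0.6667;  σ√T = 0.2776
d₁ = [ln(394/391) + (0.039 + 0.34²/2)·0.6667] / 0.2776 = [0.0076 + 0.0645] / 0.2776 = 0.2600 → 0.26
d₂ = d₁ − σ√T = 0.2600 − 0.2776 = -0.0176 → -0.02
exp(−rT) = exp(−0.039·0.6667) = 0.9743
N(−d₂) = N(0.02) = 0.5080;  N(−d₁) = N(-0.26) = 0.3974
P = 391·0.9743·0.5080 − 394·0.3974 = 193.5233 − 156.5756 = 36.9477

£36.95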